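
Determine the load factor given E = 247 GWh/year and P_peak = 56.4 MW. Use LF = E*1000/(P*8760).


LF = 247 * 1000 / (56.4 * 8760) = 0.4999


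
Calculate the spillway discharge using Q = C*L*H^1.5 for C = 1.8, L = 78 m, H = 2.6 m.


Q = 1.8 * 78 * 2.6^1.5 = 588.6093 m^3/s


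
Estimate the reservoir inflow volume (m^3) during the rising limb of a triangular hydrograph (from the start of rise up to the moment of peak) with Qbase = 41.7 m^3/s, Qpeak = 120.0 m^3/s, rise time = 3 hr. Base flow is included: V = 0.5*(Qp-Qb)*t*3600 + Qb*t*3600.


V = 0.5*(120.0 - 41.7)*3*3600 + 41.7*3*3600 = 873180.0000 m^3


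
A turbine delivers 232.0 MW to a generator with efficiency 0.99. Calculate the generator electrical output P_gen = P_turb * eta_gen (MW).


P_gen = 232.0 * 0.99 = 229.6800 MW


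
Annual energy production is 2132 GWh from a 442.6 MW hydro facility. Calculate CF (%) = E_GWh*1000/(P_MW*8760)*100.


CF = 2132 * 1000 / (442.6 * 8760) * 100 = 54.9885 %


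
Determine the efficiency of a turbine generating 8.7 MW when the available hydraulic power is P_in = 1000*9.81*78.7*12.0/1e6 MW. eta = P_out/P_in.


P_in = 1000 * 9.81 * 78.7 * 12.0 / 1e6 = 9.2646 MW
eta = 8.7 / 9.2646 = 0.9391


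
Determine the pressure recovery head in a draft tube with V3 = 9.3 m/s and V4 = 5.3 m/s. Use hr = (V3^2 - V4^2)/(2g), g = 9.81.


hr = (9.3^2 - 5.3^2) / (2*9.81) = 2.9766 m


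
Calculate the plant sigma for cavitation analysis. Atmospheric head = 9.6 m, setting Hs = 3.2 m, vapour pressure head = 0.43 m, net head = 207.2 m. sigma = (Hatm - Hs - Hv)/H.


sigma = (9.6 - 3.2 - 0.43) / 207.2 = 0.0288


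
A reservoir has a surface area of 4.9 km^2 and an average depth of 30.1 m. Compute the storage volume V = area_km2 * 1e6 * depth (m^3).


V = 4.9 * 1e6 * 30.1 = 1.4749e+08 m^3


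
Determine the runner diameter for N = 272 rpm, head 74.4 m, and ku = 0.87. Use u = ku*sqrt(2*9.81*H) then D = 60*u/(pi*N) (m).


u = 0.87 * sqrt(2*9.81*74.4) = 33.2396 m/s
D = 60 * 33.2396 / (pi * 272) = 2.3339 m


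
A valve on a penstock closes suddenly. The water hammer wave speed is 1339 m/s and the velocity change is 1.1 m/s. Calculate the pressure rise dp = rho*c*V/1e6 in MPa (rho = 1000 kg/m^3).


dp = 1000 * 1339 * 1.1 / 1e6 = 1.4729 MPa


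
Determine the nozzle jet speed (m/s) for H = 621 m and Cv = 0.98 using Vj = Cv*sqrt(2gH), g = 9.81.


Vj = 0.98 * sqrt(2*9.81*621) = 108.1736 m/s


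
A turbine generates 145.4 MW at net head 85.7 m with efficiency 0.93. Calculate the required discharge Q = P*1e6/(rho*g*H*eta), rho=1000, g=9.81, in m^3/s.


Q = 145.4 * 1e6 / (1000 * 9.81 * 85.7 * 0.93) = 185.9652 m^3/s


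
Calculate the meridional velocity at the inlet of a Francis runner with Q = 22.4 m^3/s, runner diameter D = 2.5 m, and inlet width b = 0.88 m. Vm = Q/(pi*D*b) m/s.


Vm = 22.4 / (pi * 2.5 * 0.88) = 3.2410 m/s


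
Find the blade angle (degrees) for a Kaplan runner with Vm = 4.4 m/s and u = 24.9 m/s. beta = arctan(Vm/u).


beta = arctan(4.4 / 24.9) = 10.0211 degrees


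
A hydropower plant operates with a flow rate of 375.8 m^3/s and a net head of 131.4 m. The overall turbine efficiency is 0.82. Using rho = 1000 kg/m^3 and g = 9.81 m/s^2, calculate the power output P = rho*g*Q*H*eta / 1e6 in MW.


P = 1000 * 9.81 * 375.8 * 131.4 * 0.82 / 1e6 = 397.2236 MW


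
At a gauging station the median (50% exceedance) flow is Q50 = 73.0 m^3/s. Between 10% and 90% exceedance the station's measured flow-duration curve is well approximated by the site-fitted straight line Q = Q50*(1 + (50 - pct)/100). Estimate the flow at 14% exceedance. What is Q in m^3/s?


Q = 73.0 * (1 + (50 - 14)/100) = 99.2800 m^3/s


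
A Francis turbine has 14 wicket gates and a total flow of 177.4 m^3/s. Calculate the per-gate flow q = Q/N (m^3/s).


q = 177.4 / 14 = 12.6714 m^3/s


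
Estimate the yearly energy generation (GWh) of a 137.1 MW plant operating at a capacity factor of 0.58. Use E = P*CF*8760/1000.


E = 137.1 * 0.58 * 8760 / 1000 = 696.5777 GWh


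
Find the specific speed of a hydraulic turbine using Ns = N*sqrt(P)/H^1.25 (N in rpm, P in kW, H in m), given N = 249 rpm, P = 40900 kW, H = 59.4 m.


Ns = 249 * 40900^0.5 / 59.4^1.25 = 305.3711


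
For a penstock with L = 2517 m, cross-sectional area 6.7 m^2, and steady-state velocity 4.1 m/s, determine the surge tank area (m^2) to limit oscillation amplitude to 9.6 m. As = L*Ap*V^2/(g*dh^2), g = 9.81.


As = 2517 * 6.7 * 4.1^2 / (9.81 * 9.6^2) = 313.5554 m^2


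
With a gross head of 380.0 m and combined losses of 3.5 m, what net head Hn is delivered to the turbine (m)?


Hn = 380.0 - 3.5 = 376.5000 m


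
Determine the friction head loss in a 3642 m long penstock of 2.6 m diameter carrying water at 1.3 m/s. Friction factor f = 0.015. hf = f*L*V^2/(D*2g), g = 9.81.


hf = 0.015 * 3642 * 1.3^2 / (2.6 * 2 * 9.81) = 1.8099 m


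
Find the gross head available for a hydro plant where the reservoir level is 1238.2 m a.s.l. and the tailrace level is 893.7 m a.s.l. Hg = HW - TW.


Hg = 1238.2 - 893.7 = 344.5000 m


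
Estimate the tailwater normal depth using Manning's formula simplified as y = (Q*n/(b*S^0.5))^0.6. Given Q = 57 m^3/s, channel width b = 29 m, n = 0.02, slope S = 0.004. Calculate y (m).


y = (57 * 0.02 / (29 * 0.004^0.5))^0.6 = 0.7518 m


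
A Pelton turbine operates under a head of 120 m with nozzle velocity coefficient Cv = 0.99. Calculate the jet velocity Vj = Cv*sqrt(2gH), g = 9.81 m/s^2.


Vj = 0.99 * sqrt(2*9.81*120) = 48.0369 m/s


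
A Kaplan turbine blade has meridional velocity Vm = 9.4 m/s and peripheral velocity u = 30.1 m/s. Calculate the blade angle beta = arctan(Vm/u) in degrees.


beta = arctan(9.4 / 30.1) = 17.3432 degrees


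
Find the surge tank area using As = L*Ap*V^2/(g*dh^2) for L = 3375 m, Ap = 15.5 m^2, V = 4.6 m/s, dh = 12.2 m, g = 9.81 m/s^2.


As = 3375 * 15.5 * 4.6^2 / (9.81 * 12.2^2) = 758.1104 m^2


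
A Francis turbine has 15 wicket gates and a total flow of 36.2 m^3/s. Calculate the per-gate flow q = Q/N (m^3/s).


q = 36.2 / 15 = 2.4133 m^3/s


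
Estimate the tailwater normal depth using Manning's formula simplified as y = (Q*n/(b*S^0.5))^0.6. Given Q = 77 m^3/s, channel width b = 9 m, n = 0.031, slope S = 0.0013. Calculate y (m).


y = (77 * 0.031 / (9 * 0.0013^0.5))^0.6 = 3.3112 m


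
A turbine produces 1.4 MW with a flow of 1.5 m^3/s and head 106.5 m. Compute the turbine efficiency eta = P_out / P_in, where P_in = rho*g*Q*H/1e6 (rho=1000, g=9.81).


P_in = 1000 * 9.81 * 1.5 * 106.5 / 1e6 = 1.5671 MW
eta = 1.4 / 1.5671 = 0.8933


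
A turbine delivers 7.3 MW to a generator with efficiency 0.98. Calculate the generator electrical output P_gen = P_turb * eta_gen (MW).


P_gen = 7.3 * 0.98 = 7.1540 MW


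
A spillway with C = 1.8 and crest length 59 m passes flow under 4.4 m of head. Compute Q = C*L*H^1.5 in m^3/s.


Q = 1.8 * 59 * 4.4^1.5 = 980.1748 m^3/s


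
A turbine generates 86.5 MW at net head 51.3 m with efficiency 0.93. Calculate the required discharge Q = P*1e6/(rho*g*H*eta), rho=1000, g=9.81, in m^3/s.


Q = 86.5 * 1e6 / (1000 * 9.81 * 51.3 * 0.93) = 184.8191 m^3/s


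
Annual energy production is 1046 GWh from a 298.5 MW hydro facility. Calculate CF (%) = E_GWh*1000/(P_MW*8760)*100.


CF = 1046 * 1000 / (298.5 * 8760) * 100 = 40.0021 %


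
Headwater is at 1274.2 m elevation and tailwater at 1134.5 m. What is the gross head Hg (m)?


Hg = 1274.2 - 1134.5 = 139.7000 m


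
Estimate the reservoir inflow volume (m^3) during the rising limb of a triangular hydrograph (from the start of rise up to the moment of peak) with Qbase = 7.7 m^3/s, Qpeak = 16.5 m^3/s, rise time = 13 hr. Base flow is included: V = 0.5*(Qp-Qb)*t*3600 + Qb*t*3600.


V = 0.5*(16.5 - 7.7)*13*3600 + 7.7*13*3600 = 566280.0000 m^3


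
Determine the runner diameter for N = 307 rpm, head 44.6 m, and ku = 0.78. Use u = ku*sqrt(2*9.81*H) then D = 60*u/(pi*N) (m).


u = 0.78 * sqrt(2*9.81*44.6) = 23.0734 m/s
D = 60 * 23.0734 / (pi * 307) = 1.4354 m


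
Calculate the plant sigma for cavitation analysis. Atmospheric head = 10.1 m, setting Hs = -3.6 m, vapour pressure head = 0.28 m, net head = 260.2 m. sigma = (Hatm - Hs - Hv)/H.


sigma = (10.1 - (-3.6) - 0.28) / 260.2 = 0.0516


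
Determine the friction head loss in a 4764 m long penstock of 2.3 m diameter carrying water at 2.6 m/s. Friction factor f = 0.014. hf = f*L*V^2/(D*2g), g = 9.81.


hf = 0.014 * 4764 * 2.6^2 / (2.3 * 2 * 9.81) = 9.9912 m


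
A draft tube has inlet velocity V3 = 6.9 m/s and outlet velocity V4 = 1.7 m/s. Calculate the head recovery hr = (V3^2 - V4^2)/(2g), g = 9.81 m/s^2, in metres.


hr = (6.9^2 - 1.7^2) / (2*9.81) = 2.2793 m


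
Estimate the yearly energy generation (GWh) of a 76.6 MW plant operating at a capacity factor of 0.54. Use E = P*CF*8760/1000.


E = 76.6 * 0.54 * 8760 / 1000 = 362.3486 GWh


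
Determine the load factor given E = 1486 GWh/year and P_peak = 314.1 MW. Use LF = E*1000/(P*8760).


LF = 1486 * 1000 / (314.1 * 8760) = 0.5401


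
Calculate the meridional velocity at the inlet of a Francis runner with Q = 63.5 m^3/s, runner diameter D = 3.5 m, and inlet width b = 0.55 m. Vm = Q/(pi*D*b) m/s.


Vm = 63.5 / (pi * 3.5 * 0.55) = 10.5001 m/s


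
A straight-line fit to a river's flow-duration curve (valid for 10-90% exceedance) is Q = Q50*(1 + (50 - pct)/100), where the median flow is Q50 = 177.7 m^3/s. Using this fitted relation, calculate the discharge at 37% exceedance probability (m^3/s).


Q = 177.7 * (1 + (50 - 37)/100) = 200.8010 m^3/s


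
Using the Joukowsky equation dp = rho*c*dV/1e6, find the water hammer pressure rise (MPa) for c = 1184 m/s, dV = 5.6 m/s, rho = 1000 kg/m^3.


dp = 1000 * 1184 * 5.6 / 1e6 = 6.6304 MPa


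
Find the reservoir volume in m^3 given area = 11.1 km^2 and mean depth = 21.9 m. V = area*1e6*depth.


V = 11.1 * 1e6 * 21.9 = 2.4309e+08 m^3


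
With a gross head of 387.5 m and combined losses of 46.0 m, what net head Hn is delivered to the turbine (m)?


Hn = 387.5 - 46.0 = 341.5000 m


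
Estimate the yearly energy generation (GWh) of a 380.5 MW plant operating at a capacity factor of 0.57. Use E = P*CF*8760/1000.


E = 380.5 * 0.57 * 8760 / 1000 = 1899.9126 GWh


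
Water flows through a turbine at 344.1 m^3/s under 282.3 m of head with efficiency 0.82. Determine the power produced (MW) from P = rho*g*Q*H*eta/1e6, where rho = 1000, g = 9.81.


P = 1000 * 9.81 * 344.1 * 282.3 * 0.82 / 1e6 = 781.4090 MW


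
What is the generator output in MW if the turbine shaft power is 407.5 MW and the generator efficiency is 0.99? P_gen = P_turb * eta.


P_gen = 407.5 * 0.99 = 403.4250 MW


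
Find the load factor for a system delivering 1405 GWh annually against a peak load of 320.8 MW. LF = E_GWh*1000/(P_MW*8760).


LF = 1405 * 1000 / (320.8 * 8760) = 0.5000


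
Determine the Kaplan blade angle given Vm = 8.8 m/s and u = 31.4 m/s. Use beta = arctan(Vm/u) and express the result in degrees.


beta = arctan(8.8 / 31.4) = 15.6558 degrees


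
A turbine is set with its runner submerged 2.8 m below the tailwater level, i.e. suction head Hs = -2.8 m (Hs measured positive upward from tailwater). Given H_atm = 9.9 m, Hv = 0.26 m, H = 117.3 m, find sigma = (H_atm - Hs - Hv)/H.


sigma = (9.9 - (-2.8) - 0.26) / 117.3 = 0.1061


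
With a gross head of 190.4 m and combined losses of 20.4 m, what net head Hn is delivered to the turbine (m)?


Hn = 190.4 - 20.4 = 170.0000 m


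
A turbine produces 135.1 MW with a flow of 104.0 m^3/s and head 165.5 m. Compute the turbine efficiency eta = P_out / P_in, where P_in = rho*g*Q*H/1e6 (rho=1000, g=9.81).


P_in = 1000 * 9.81 * 104.0 * 165.5 / 1e6 = 168.8497 MW
eta = 135.1 / 168.8497 = 0.8001


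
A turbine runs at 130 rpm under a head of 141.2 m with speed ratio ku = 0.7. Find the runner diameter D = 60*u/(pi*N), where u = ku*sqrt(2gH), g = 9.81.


u = 0.7 * sqrt(2*9.81*141.2) = 36.8438 m/s
D = 60 * 36.8438 / (pi * 130) = 5.4128 m


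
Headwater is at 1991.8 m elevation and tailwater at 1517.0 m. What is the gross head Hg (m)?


Hg = 1991.8 - 1517.0 = 474.8000 m


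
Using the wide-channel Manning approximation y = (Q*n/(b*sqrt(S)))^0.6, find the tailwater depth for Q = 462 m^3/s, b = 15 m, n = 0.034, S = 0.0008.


y = (462 * 0.034 / (15 * 0.0008^0.5))^0.6 = 8.7315 m


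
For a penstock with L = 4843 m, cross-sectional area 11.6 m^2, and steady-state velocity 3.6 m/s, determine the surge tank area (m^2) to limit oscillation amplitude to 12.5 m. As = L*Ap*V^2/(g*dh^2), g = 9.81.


As = 4843 * 11.6 * 3.6^2 / (9.81 * 12.5^2) = 474.9943 m^2


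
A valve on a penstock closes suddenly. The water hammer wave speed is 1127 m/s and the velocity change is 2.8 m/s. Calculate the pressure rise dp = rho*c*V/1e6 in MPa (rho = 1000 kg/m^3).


dp = 1000 * 1127 * 2.8 / 1e6 = 3.1556 MPa


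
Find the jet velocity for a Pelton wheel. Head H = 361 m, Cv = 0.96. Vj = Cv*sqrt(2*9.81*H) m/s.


Vj = 0.96 * sqrt(2*9.81*361) = 80.7931 m/s


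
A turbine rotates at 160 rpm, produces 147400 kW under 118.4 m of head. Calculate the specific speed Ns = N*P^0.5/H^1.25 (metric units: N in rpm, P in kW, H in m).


Ns = 160 * 147400^0.5 / 118.4^1.25 = 157.2820


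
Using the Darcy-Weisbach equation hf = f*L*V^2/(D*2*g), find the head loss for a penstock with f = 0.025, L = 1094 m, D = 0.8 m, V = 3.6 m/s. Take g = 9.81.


hf = 0.025 * 1094 * 3.6^2 / (0.8 * 2 * 9.81) = 22.5826 m


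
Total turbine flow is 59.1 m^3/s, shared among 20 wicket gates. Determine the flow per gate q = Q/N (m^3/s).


q = 59.1 / 20 = 2.9550 m^3/s


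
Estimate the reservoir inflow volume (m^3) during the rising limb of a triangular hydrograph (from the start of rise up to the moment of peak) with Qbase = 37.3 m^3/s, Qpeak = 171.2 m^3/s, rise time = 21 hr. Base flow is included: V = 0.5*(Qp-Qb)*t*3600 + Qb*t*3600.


V = 0.5*(171.2 - 37.3)*21*3600 + 37.3*21*3600 = 7.8813e+06 m^3


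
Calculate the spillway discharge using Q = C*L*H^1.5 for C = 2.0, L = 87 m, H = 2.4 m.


Q = 2.0 * 87 * 2.4^1.5 = 646.9431 m^3/s


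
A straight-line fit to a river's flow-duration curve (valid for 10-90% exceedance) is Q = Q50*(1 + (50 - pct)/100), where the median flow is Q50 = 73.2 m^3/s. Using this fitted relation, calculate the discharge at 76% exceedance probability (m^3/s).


Q = 73.2 * (1 + (50 - 76)/100) = 54.1680 m^3/s


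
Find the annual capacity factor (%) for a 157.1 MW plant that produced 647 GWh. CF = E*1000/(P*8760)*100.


CF = 647 * 1000 / (157.1 * 8760) * 100 = 47.0137 %


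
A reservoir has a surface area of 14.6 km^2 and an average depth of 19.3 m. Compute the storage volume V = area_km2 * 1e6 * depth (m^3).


V = 14.6 * 1e6 * 19.3 = 2.8178e+08 m^3


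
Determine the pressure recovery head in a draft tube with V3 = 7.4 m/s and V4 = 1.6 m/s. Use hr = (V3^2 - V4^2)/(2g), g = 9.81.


hr = (7.4^2 - 1.6^2) / (2*9.81) = 2.6606 m


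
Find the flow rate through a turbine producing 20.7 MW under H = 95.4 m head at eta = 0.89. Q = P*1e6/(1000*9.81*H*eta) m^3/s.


Q = 20.7 * 1e6 / (1000 * 9.81 * 95.4 * 0.89) = 24.8521 m^3/s


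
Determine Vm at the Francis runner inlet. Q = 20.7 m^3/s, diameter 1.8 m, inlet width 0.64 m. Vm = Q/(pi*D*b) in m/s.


Vm = 20.7 / (pi * 1.8 * 0.64) = 5.7196 m/s


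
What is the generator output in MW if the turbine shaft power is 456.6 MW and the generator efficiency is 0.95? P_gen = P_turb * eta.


P_gen = 456.6 * 0.95 = 433.7700 MW


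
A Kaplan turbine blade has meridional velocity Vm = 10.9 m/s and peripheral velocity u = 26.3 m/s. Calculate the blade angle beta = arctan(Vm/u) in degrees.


beta = arctan(10.9 / 26.3) = 22.5115 degrees


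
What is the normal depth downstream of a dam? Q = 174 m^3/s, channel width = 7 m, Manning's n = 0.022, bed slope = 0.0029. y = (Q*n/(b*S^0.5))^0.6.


y = (174 * 0.022 / (7 * 0.0029^0.5))^0.6 = 4.0180 m


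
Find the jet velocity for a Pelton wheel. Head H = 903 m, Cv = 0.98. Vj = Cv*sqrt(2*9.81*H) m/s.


Vj = 0.98 * sqrt(2*9.81*903) = 130.4426 m/s


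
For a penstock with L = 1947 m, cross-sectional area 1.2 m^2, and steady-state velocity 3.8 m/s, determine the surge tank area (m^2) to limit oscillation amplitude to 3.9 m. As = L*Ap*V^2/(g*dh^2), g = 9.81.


As = 1947 * 1.2 * 3.8^2 / (9.81 * 3.9^2) = 226.1081 m^2


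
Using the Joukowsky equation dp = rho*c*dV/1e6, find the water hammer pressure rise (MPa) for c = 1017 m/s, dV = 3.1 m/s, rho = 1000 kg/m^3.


dp = 1000 * 1017 * 3.1 / 1e6 = 3.1527 MPa


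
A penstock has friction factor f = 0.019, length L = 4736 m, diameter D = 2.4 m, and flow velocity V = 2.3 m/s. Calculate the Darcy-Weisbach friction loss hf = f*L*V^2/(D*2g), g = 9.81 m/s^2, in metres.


hf = 0.019 * 4736 * 2.3^2 / (2.4 * 2 * 9.81) = 10.1091 m


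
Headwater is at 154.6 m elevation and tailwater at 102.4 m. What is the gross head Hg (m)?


Hg = 154.6 - 102.4 = 52.2000 m


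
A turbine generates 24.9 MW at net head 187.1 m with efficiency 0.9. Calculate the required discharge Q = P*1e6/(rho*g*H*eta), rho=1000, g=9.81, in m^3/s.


Q = 24.9 * 1e6 / (1000 * 9.81 * 187.1 * 0.9) = 15.0735 m^3/s


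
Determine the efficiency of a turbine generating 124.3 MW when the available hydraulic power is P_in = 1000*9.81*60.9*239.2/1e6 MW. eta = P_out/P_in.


P_in = 1000 * 9.81 * 60.9 * 239.2 / 1e6 = 142.9050 MW
eta = 124.3 / 142.9050 = 0.8698


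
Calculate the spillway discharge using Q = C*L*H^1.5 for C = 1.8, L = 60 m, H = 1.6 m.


Q = 1.8 * 60 * 1.6^1.5 = 218.5766 m^3/s


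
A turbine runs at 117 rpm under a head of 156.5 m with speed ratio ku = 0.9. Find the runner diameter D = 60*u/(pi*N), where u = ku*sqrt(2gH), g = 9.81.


u = 0.9 * sqrt(2*9.81*156.5) = 49.8711 m/s
D = 60 * 49.8711 / (pi * 117) = 8.1408 m


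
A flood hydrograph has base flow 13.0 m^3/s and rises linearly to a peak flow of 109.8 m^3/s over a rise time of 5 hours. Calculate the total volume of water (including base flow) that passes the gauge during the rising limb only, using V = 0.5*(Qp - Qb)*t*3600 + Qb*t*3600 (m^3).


V = 0.5*(109.8 - 13.0)*5*3600 + 13.0*5*3600 = 1.1052e+06 m^3


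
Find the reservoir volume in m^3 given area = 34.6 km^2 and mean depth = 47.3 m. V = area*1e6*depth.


V = 34.6 * 1e6 * 47.3 = 1.6366e+09 m^3


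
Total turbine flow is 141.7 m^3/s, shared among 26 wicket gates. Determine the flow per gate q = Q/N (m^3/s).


q = 141.7 / 26 = 5.4500 m^3/s


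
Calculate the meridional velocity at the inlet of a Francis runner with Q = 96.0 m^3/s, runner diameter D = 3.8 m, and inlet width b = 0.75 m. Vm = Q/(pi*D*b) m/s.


Vm = 96.0 / (pi * 3.8 * 0.75) = 10.7220 m/s


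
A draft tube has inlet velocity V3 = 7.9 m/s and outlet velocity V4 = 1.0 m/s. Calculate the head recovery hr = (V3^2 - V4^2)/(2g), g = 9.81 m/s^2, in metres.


hr = (7.9^2 - 1.0^2) / (2*9.81) = 3.1300 m


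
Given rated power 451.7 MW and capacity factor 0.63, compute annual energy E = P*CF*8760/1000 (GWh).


E = 451.7 * 0.63 * 8760 / 1000 = 2492.8420 GWh


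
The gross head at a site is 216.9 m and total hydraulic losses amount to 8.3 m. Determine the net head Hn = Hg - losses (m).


Hn = 216.9 - 8.3 = 208.6000 m


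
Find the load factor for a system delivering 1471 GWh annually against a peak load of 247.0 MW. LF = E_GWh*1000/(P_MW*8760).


LF = 1471 * 1000 / (247.0 * 8760) = 0.6798


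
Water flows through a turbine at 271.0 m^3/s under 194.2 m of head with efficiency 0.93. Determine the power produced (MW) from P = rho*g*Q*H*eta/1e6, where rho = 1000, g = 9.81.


P = 1000 * 9.81 * 271.0 * 194.2 * 0.93 / 1e6 = 480.1429 MW


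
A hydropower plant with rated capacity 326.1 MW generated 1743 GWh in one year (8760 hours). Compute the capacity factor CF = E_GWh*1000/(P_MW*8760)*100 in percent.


CF = 1743 * 1000 / (326.1 * 8760) * 100 = 61.0158 %


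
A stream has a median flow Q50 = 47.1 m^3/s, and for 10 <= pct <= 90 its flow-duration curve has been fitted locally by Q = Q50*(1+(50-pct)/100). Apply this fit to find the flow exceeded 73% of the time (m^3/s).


Q = 47.1 * (1 + (50 - 73)/100) = 36.2670 m^3/s


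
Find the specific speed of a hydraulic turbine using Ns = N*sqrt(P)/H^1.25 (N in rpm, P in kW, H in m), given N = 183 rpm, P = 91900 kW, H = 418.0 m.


Ns = 183 * 91900^0.5 / 418.0^1.25 = 29.3521


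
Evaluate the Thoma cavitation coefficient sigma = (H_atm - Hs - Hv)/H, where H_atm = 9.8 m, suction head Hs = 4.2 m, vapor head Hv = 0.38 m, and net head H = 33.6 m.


sigma = (9.8 - 4.2 - 0.38) / 33.6 = 0.1554


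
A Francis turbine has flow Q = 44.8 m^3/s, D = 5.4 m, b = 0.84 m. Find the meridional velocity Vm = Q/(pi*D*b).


Vm = 44.8 / (pi * 5.4 * 0.84) = 3.1438 m/s


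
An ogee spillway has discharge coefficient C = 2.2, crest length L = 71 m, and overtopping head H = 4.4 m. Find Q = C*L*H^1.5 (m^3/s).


Q = 2.2 * 71 * 4.4^1.5 = 1441.6507 m^3/s


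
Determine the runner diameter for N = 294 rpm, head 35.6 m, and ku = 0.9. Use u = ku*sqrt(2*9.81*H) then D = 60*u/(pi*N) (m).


u = 0.9 * sqrt(2*9.81*35.6) = 23.7858 m/s
D = 60 * 23.7858 / (pi * 294) = 1.5452 m


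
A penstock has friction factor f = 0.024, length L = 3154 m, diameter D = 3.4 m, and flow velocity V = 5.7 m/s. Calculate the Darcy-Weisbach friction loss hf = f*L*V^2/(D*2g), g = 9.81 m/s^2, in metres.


hf = 0.024 * 3154 * 5.7^2 / (3.4 * 2 * 9.81) = 36.8676 m


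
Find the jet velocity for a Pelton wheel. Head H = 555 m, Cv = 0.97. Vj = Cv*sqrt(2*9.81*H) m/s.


Vj = 0.97 * sqrt(2*9.81*555) = 101.2203 m/s


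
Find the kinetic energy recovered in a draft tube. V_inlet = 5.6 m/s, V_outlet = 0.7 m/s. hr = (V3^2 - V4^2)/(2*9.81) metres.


hr = (5.6^2 - 0.7^2) / (2*9.81) = 1.5734 m


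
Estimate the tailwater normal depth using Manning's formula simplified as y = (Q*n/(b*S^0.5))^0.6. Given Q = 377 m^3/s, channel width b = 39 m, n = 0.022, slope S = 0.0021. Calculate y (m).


y = (377 * 0.022 / (39 * 0.0021^0.5))^0.6 = 2.5116 m


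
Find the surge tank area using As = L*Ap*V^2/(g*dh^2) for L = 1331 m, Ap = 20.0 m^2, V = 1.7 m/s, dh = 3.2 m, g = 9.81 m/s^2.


As = 1331 * 20.0 * 1.7^2 / (9.81 * 3.2^2) = 765.8380 m^2


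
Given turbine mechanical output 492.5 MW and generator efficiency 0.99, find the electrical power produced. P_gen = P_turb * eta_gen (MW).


P_gen = 492.5 * 0.99 = 487.5750 MW


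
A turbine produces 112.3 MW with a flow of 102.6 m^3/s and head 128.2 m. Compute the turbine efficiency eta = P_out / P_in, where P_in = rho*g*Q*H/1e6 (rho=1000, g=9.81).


P_in = 1000 * 9.81 * 102.6 * 128.2 / 1e6 = 129.0341 MW
eta = 112.3 / 129.0341 = 0.8703


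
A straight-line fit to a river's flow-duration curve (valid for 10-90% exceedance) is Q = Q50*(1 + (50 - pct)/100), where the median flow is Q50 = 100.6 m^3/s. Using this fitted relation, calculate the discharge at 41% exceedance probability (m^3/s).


Q = 100.6 * (1 + (50 - 41)/100) = 109.6540 m^3/s


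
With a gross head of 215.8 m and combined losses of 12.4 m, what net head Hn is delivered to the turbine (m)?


Hn = 215.8 - 12.4 = 203.4000 m


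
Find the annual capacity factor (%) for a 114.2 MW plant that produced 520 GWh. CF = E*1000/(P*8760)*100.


CF = 520 * 1000 / (114.2 * 8760) * 100 = 51.9796 %


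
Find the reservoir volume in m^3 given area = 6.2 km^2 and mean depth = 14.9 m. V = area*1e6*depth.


V = 6.2 * 1e6 * 14.9 = 9.2380e+07 m^3


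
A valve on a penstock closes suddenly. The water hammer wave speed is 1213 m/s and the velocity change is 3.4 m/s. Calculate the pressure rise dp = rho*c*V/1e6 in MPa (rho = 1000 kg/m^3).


dp = 1000 * 1213 * 3.4 / 1e6 = 4.1242 MPa


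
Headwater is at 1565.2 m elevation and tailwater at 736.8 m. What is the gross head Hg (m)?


Hg = 1565.2 - 736.8 = 828.4000 m


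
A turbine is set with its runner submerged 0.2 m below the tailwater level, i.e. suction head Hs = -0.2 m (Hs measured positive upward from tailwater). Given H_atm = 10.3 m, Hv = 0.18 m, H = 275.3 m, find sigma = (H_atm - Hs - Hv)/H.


sigma = (10.3 - (-0.2) - 0.18) / 275.3 = 0.0375


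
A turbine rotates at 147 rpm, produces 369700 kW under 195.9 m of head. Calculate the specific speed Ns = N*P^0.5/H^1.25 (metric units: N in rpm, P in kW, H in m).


Ns = 147 * 369700^0.5 / 195.9^1.25 = 121.9548


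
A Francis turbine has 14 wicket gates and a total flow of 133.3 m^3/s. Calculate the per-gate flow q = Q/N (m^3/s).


q = 133.3 / 14 = 9.5214 m^3/s


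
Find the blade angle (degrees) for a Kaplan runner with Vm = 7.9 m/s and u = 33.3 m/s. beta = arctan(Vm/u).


beta = arctan(7.9 / 33.3) = 13.3460 degrees


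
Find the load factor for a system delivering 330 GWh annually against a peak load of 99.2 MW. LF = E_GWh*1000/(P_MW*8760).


LF = 330 * 1000 / (99.2 * 8760) = 0.3798


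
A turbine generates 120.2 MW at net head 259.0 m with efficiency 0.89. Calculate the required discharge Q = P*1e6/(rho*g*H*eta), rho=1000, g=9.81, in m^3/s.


Q = 120.2 * 1e6 / (1000 * 9.81 * 259.0 * 0.89) = 53.1552 m^3/s


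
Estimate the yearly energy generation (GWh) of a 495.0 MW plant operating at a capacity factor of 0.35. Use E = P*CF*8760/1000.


E = 495.0 * 0.35 * 8760 / 1000 = 1517.6700 GWh


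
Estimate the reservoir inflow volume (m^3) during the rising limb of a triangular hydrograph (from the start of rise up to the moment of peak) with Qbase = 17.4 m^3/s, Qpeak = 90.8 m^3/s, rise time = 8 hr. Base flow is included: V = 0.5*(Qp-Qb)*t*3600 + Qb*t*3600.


V = 0.5*(90.8 - 17.4)*8*3600 + 17.4*8*3600 = 1.5581e+06 m^3


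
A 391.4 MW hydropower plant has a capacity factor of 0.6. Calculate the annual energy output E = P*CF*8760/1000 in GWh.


E = 391.4 * 0.6 * 8760 / 1000 = 2057.1984 GWh


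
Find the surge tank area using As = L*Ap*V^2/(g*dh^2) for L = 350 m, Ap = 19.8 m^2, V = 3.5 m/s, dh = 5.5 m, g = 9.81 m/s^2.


As = 350 * 19.8 * 3.5^2 / (9.81 * 5.5^2) = 286.0717 m^2


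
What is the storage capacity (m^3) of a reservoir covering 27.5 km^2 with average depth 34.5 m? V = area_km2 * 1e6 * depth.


V = 27.5 * 1e6 * 34.5 = 9.4875e+08 m^3


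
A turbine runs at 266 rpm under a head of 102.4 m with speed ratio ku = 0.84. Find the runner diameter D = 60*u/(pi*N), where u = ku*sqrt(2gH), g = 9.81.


u = 0.84 * sqrt(2*9.81*102.4) = 37.6512 m/s
D = 60 * 37.6512 / (pi * 266) = 2.7033 m


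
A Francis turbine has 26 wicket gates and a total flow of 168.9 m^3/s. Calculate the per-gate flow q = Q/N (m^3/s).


q = 168.9 / 26 = 6.4962 m^3/s


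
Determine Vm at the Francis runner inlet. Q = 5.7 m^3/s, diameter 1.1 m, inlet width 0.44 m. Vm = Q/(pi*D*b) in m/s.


Vm = 5.7 / (pi * 1.1 * 0.44) = 3.7487 m/s


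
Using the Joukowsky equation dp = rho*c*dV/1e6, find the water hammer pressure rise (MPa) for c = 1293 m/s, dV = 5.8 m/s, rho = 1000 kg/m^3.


dp = 1000 * 1293 * 5.8 / 1e6 = 7.4994 MPa


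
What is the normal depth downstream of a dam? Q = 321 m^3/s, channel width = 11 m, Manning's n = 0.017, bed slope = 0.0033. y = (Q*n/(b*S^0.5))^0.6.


y = (321 * 0.017 / (11 * 0.0033^0.5))^0.6 = 3.6457 m


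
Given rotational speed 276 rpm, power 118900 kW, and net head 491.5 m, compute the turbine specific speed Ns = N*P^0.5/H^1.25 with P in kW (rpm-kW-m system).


Ns = 276 * 118900^0.5 / 491.5^1.25 = 41.1240


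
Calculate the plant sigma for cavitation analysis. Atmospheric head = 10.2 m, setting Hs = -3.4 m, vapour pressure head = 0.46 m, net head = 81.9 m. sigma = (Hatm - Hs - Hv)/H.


sigma = (10.2 - (-3.4) - 0.46) / 81.9 = 0.1604


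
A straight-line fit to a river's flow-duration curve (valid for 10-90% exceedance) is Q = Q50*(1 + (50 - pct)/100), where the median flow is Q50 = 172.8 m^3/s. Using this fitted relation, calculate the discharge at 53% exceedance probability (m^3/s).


Q = 172.8 * (1 + (50 - 53)/100) = 167.6160 m^3/s


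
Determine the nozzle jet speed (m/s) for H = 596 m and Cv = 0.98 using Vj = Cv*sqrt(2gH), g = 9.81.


Vj = 0.98 * sqrt(2*9.81*596) = 105.9738 m/s


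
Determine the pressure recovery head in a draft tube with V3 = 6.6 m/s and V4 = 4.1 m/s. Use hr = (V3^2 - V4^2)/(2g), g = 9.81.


hr = (6.6^2 - 4.1^2) / (2*9.81) = 1.3634 m


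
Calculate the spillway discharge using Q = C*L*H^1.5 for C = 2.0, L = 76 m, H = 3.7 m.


Q = 2.0 * 76 * 3.7^1.5 = 1081.7980 m^3/s


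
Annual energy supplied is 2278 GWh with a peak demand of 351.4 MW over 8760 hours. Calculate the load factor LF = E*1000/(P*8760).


LF = 2278 * 1000 / (351.4 * 8760) = 0.7400


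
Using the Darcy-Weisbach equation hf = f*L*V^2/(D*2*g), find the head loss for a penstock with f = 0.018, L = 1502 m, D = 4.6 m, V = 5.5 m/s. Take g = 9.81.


hf = 0.018 * 1502 * 5.5^2 / (4.6 * 2 * 9.81) = 9.0617 m


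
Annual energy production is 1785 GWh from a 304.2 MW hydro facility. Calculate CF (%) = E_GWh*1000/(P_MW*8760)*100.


CF = 1785 * 1000 / (304.2 * 8760) * 100 = 66.9846 %


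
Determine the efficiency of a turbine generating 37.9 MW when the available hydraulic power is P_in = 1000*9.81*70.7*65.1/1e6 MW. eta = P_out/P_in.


P_in = 1000 * 9.81 * 70.7 * 65.1 / 1e6 = 45.1512 MW
eta = 37.9 / 45.1512 = 0.8394


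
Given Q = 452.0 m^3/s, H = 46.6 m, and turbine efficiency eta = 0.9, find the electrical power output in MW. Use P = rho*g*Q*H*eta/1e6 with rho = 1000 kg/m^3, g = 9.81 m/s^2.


P = 1000 * 9.81 * 452.0 * 46.6 * 0.9 / 1e6 = 185.9670 MW


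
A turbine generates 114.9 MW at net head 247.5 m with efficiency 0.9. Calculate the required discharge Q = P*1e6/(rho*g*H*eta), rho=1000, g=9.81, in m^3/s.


Q = 114.9 * 1e6 / (1000 * 9.81 * 247.5 * 0.9) = 52.5815 m^3/s


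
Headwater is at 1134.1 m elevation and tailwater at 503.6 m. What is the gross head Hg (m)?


Hg = 1134.1 - 503.6 = 630.5000 m


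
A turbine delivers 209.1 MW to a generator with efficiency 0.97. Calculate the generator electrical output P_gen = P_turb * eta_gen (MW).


P_gen = 209.1 * 0.97 = 202.8270 MW


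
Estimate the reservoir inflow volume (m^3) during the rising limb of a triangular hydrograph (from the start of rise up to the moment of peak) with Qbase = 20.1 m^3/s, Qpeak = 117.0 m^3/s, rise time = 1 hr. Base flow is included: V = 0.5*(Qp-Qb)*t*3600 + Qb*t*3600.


V = 0.5*(117.0 - 20.1)*1*3600 + 20.1*1*3600 = 246780.0000 m^3


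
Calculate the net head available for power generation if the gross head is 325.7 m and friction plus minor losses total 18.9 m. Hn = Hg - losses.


Hn = 325.7 - 18.9 = 306.8000 m


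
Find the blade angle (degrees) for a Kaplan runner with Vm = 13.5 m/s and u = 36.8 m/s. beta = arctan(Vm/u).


beta = arctan(13.5 / 36.8) = 20.1455 degrees


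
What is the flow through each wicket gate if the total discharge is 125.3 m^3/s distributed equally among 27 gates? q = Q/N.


q = 125.3 / 27 = 4.6407 m^3/s


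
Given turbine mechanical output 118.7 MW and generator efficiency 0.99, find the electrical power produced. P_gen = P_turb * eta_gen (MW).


P_gen = 118.7 * 0.99 = 117.5130 MW


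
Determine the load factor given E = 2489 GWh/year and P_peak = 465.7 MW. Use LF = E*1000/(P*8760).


LF = 2489 * 1000 / (465.7 * 8760) = 0.6101


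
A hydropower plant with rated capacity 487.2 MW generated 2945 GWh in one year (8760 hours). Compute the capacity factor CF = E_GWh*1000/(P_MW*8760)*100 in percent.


CF = 2945 * 1000 / (487.2 * 8760) * 100 = 69.0039 %


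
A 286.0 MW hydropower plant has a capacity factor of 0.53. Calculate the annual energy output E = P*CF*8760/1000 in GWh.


E = 286.0 * 0.53 * 8760 / 1000 = 1327.8408 GWh


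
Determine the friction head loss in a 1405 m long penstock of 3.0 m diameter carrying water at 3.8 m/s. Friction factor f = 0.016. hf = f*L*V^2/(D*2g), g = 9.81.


hf = 0.016 * 1405 * 3.8^2 / (3.0 * 2 * 9.81) = 5.5150 m


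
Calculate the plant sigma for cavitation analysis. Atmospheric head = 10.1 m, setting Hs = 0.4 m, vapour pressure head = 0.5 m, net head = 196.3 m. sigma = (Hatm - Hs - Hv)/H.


sigma = (10.1 - 0.4 - 0.5) / 196.3 = 0.0469


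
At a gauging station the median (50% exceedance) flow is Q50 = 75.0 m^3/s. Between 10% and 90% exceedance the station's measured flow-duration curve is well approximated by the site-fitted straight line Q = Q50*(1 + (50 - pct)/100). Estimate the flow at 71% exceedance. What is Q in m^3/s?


Q = 75.0 * (1 + (50 - 71)/100) = 59.2500 m^3/s


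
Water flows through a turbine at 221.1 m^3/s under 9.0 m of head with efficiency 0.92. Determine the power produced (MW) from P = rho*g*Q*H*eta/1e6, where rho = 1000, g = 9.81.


P = 1000 * 9.81 * 221.1 * 9.0 * 0.92 / 1e6 = 17.9592 MW


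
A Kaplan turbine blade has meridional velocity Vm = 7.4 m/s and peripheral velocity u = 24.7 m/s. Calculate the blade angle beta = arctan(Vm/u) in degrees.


beta = arctan(7.4 / 24.7) = 16.6780 degrees


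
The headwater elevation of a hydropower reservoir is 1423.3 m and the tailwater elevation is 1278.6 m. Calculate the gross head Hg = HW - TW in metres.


Hg = 1423.3 - 1278.6 = 144.7000 m


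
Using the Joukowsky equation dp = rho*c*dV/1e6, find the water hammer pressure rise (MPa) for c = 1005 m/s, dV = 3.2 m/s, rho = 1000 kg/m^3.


dp = 1000 * 1005 * 3.2 / 1e6 = 3.2160 MPa


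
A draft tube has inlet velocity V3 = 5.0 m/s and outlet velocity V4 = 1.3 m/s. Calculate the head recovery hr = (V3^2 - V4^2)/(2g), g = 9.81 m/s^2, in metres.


hr = (5.0^2 - 1.3^2) / (2*9.81) = 1.1881 m


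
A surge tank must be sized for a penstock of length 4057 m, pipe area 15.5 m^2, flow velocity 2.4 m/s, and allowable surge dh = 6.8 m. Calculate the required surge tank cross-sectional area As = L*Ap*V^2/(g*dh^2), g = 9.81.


As = 4057 * 15.5 * 2.4^2 / (9.81 * 6.8^2) = 798.4953 m^2


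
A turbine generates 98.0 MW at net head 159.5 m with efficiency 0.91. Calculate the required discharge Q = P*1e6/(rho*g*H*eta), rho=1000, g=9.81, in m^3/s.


Q = 98.0 * 1e6 / (1000 * 9.81 * 159.5 * 0.91) = 68.8264 m^3/s


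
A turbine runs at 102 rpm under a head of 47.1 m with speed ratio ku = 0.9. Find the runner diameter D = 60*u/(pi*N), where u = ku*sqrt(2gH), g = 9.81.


u = 0.9 * sqrt(2*9.81*47.1) = 27.3591 m/s
D = 60 * 27.3591 / (pi * 102) = 5.1228 m


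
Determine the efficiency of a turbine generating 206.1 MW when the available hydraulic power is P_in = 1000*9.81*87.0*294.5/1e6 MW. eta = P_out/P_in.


P_in = 1000 * 9.81 * 87.0 * 294.5 / 1e6 = 251.3469 MW
eta = 206.1 / 251.3469 = 0.8200


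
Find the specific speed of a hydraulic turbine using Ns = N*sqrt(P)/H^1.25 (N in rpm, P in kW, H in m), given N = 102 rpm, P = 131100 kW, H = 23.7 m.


Ns = 102 * 131100^0.5 / 23.7^1.25 = 706.2624


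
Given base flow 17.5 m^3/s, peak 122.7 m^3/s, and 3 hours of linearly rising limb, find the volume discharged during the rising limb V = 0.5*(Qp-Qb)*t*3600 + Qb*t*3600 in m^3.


V = 0.5*(122.7 - 17.5)*3*3600 + 17.5*3*3600 = 757080.0000 m^3


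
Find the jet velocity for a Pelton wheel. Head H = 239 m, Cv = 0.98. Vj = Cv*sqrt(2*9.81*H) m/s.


Vj = 0.98 * sqrt(2*9.81*239) = 67.1080 m/s


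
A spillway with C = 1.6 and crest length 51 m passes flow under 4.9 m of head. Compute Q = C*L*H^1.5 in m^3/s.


Q = 1.6 * 51 * 4.9^1.5 = 885.0836 m^3/s


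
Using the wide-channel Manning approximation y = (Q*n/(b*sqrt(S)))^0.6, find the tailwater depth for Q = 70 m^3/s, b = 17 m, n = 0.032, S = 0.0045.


y = (70 * 0.032 / (17 * 0.0045^0.5))^0.6 = 1.4994 m


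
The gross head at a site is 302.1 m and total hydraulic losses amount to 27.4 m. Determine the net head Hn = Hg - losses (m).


Hn = 302.1 - 27.4 = 274.7000 m


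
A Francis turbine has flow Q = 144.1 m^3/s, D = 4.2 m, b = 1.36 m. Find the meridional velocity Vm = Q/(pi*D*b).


Vm = 144.1 / (pi * 4.2 * 1.36) = 8.0302 m/s


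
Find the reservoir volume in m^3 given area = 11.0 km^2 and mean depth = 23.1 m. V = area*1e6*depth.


V = 11.0 * 1e6 * 23.1 = 2.5410e+08 m^3


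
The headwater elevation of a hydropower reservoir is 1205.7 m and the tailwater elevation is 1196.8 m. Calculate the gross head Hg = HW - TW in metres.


Hg = 1205.7 - 1196.8 = 8.9000 m


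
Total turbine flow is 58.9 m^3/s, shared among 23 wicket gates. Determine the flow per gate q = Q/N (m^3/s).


q = 58.9 / 23 = 2.5609 m^3/s


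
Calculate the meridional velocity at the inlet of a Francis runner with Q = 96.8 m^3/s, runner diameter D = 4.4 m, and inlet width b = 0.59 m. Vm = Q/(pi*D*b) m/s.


Vm = 96.8 / (pi * 4.4 * 0.59) = 11.8692 m/s


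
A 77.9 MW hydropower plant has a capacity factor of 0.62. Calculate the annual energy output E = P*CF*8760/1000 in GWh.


E = 77.9 * 0.62 * 8760 / 1000 = 423.0905 GWh


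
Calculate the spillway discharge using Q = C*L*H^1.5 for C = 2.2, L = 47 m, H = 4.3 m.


Q = 2.2 * 47 * 4.3^1.5 = 921.9837 m^3/s


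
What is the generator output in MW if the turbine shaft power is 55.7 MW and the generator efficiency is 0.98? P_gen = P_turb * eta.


P_gen = 55.7 * 0.98 = 54.5860 MW


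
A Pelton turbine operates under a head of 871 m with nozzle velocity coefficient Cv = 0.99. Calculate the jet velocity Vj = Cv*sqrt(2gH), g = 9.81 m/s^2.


Vj = 0.99 * sqrt(2*9.81*871) = 129.4177 m/s


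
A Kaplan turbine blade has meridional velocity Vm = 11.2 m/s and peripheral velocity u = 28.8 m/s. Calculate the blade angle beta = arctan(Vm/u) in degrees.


beta = arctan(11.2 / 28.8) = 21.2505 degrees


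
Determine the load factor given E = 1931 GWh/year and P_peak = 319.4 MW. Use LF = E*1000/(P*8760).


LF = 1931 * 1000 / (319.4 * 8760) = 0.6901


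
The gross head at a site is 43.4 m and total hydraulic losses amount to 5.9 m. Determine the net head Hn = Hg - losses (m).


Hn = 43.4 - 5.9 = 37.5000 m


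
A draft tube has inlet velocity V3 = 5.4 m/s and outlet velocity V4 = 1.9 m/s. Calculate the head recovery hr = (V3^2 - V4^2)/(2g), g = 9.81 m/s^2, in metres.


hr = (5.4^2 - 1.9^2) / (2*9.81) = 1.3022 m


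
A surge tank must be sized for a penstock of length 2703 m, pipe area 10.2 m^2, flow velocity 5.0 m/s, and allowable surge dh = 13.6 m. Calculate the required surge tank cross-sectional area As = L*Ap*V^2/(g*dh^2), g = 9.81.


As = 2703 * 10.2 * 5.0^2 / (9.81 * 13.6^2) = 379.8739 m^2


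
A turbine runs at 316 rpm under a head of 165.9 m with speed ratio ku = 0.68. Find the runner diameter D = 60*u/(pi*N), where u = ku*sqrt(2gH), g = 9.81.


u = 0.68 * sqrt(2*9.81*165.9) = 38.7955 m/s
D = 60 * 38.7955 / (pi * 316) = 2.3447 m


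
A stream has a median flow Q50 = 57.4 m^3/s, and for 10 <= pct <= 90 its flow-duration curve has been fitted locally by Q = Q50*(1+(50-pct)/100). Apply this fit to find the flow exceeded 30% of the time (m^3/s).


Q = 57.4 * (1 + (50 - 30)/100) = 68.8800 m^3/s


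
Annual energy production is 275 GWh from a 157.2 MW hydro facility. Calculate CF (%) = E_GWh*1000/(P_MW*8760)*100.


CF = 275 * 1000 / (157.2 * 8760) * 100 = 19.9699 %


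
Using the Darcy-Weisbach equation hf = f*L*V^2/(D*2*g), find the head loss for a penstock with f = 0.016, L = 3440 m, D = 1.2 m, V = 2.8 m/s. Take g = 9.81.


hf = 0.016 * 3440 * 2.8^2 / (1.2 * 2 * 9.81) = 18.3280 m


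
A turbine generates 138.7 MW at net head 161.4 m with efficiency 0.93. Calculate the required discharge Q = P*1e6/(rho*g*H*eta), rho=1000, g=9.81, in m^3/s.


Q = 138.7 * 1e6 / (1000 * 9.81 * 161.4 * 0.93) = 94.1935 m^3/s
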